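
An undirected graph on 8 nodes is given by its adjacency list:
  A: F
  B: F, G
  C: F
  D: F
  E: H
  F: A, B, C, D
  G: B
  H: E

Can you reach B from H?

The component containing H is {E, H}, and B is not in it.

No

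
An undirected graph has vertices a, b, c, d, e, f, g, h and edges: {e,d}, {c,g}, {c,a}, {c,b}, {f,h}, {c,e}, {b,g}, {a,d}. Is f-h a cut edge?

Yes

Removing f-h leaves no path between f and h: the component count goes from 2 to 3. So it is a bridge.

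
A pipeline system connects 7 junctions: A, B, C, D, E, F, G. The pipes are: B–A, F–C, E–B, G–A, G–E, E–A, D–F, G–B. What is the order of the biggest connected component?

4

Starting from C we can reach C, D, F. That is one component of size 3.
Starting from A we can reach A, B, E, G. That is one component of size 4.
The largest has 4 vertices.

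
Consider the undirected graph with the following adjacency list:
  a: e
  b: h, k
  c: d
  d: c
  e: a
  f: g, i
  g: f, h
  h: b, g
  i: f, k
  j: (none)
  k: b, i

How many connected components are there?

4

j is isolated — a component by itself.
Starting from a we can reach a, e. That is one component of size 2.
Starting from c we can reach c, d. That is one component of size 2.
Starting from b we can reach b, f, g, h, i, k. That is one component of size 6.
Total: 4 components.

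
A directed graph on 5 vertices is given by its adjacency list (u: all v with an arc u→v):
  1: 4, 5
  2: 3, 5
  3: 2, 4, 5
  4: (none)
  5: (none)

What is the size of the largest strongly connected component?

2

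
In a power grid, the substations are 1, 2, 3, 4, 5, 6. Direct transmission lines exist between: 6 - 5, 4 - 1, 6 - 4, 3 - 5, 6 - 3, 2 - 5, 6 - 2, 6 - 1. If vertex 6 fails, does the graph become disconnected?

Deleting 6 raises the number of components from 1 to 2, so 6 is a cut vertex.

Yes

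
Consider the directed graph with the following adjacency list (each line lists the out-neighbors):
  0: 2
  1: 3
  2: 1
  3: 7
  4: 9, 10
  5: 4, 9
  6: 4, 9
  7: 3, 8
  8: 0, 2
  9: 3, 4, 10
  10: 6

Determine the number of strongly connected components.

3

{0, 1, 2, 3, 7, 8} are all mutually reachable — one SCC of size 6.
{4, 6, 9, 10} are all mutually reachable — one SCC of size 4.
{5} is an SCC by itself.
That gives 3 strongly connected components.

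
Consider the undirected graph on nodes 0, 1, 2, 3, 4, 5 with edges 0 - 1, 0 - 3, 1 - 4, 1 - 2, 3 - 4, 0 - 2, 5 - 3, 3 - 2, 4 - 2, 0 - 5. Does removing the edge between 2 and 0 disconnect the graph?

No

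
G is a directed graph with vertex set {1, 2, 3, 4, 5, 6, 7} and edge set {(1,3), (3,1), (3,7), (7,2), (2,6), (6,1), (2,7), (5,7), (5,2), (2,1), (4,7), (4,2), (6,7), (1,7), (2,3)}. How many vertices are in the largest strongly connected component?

5

{1, 2, 3, 6, 7} are all mutually reachable — one SCC of size 5.
{4} is an SCC by itself.
{5} is an SCC by itself.
The largest has 5 vertices.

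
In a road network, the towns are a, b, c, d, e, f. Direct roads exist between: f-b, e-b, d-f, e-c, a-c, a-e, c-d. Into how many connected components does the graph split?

1

Starting from a we can reach a, b, c, d, e, f. That is one component of size 6.
Total: 1 component.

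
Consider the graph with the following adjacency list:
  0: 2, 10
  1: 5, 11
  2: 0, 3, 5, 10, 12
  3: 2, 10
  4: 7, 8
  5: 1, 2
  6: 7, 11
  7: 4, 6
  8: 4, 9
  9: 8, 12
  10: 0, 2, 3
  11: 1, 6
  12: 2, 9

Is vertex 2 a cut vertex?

Deleting 2 raises the number of components from 1 to 2, so 2 is a cut vertex.

Yes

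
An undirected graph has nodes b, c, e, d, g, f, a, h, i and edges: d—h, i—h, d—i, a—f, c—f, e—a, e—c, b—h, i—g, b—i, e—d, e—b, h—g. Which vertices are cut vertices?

e

Removing e increases the component count from 1 to 2, so e is a cut vertex.
By contrast removing i leaves 1 component; it is not a cut vertex. No other vertex is a cut vertex either.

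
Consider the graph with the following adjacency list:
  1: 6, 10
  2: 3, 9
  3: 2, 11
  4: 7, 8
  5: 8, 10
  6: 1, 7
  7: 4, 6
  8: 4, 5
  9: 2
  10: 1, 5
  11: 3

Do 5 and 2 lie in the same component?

No

The component containing 5 is {1, 4, 5, 6, 7, 8, 10}, and 2 is not in it.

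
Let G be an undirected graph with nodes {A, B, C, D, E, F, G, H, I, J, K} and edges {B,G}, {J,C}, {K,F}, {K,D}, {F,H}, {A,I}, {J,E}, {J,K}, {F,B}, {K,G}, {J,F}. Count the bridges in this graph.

5

The edges on the cycle K-F-B-G-K are not bridges since each lies on that cycle.
But removing A - I disconnects A from I; removing F - H disconnects F from H; removing J - C disconnects J from C; removing J - E disconnects J from E — these are bridges.
In total 5 edges are bridges.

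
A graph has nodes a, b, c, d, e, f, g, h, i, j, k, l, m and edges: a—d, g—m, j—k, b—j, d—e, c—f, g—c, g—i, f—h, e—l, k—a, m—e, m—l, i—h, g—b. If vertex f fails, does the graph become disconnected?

Deleting f leaves 1 component (was 1) (its neighbors c, h remain connected to each other), so f is not a cut vertex.

No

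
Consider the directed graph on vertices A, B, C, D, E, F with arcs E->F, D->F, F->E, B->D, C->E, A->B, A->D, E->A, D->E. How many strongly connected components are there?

{A, B, D, E, F} are all mutually reachable — one SCC of size 5.
{C} is an SCC by itself.
That gives 2 strongly connected components.

2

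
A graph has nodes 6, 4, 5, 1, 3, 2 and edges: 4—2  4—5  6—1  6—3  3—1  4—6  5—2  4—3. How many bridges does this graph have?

0

The edges on the cycle 4-5-2-4 are not bridges since each lies on that cycle.
Every edge lies on some cycle, so there are no bridges.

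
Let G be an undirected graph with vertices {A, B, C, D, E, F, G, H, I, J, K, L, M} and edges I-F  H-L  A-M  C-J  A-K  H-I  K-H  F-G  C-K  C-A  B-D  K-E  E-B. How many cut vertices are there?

Removing A increases the component count from 1 to 2, so A is a cut vertex.
Removing B increases the component count from 1 to 2, so B is a cut vertex.
Removing C increases the component count from 1 to 2, so C is a cut vertex.
Likewise E, F, H, I, K are cut vertices.
By contrast removing J leaves 1 component; it is not a cut vertex. No other vertex is a cut vertex either.

8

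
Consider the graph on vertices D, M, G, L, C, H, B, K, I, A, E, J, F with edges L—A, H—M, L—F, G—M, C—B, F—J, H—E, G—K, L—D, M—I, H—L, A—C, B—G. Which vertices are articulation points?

Removing F increases the component count from 1 to 2, so F is a cut vertex.
Removing G increases the component count from 1 to 2, so G is a cut vertex.
Removing H increases the component count from 1 to 2, so H is a cut vertex.
Likewise L, M are cut vertices.
By contrast removing D leaves 1 component; it is not a cut vertex. No other vertex is a cut vertex either.

F, G, H, L, M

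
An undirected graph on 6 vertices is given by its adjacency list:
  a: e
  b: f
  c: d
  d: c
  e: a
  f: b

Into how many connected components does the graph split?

3

Starting from a we can reach a, e. That is one component of size 2.
Starting from c we can reach c, d. That is one component of size 2.
Starting from b we can reach b, f. That is one component of size 2.
Total: 3 components.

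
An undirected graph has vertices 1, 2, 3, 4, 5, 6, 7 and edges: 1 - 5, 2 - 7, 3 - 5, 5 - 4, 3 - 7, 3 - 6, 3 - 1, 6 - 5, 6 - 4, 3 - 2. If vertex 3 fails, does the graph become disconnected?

Deleting 3 raises the number of components from 1 to 2, so 3 is a cut vertex.

Yes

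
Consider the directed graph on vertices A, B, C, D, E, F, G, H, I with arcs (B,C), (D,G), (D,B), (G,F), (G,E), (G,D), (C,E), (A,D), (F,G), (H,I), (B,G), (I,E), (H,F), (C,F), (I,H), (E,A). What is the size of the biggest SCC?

{A, B, C, D, E, F, G} are all mutually reachable — one SCC of size 7.
{H, I} are all mutually reachable — one SCC of size 2.
The largest has 7 vertices.

7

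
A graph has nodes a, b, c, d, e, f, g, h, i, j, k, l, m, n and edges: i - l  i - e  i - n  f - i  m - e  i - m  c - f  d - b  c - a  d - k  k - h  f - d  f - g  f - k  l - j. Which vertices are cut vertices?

c, d, f, i, k, l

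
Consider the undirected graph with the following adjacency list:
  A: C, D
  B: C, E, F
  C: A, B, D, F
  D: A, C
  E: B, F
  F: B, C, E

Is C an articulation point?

Yes

Deleting C raises the number of components from 1 to 2, so C is a cut vertex.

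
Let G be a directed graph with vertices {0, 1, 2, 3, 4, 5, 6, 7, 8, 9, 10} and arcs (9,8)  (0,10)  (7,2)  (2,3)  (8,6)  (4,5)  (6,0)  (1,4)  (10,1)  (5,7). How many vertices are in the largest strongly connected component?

1

{7} is an SCC by itself.
{9} is an SCC by itself.
{8} is an SCC by itself.
{2} is an SCC by itself.
{6} is an SCC by itself.
(and 6 more singleton SCCs)
The largest has 1 vertex.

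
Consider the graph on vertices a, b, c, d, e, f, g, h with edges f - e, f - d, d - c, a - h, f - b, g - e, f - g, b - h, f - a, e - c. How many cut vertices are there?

1

Removing f increases the component count from 1 to 2, so f is a cut vertex.
By contrast removing c leaves 1 component; it is not a cut vertex. No other vertex is a cut vertex either.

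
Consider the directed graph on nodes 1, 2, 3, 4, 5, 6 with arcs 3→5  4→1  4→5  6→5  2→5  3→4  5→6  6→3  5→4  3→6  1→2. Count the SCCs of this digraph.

{1, 2, 3, 4, 5, 6} are all mutually reachable — one SCC of size 6.
That gives 1 strongly connected component.

1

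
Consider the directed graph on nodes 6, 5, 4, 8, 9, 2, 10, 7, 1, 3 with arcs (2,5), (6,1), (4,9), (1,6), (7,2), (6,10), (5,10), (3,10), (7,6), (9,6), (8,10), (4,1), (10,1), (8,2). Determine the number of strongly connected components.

8

{1, 6, 10} are all mutually reachable — one SCC of size 3.
{5} is an SCC by itself.
{7} is an SCC by itself.
{3} is an SCC by itself.
{9} is an SCC by itself.
(and 3 more singleton SCCs)
That gives 8 strongly connected components.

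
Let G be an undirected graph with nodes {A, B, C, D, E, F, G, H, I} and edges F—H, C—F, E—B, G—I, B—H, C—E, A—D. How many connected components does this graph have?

3

Starting from A we can reach A, D. That is one component of size 2.
Starting from G we can reach G, I. That is one component of size 2.
Starting from B we can reach B, C, E, F, H. That is one component of size 5.
Total: 3 components.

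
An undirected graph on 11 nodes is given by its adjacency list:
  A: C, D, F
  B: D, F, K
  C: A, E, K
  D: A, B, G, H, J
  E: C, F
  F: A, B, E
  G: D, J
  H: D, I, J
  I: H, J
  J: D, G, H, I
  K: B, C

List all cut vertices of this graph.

Removing D increases the component count from 1 to 2, so D is a cut vertex.
By contrast removing G leaves 1 component; it is not a cut vertex. No other vertex is a cut vertex either.

D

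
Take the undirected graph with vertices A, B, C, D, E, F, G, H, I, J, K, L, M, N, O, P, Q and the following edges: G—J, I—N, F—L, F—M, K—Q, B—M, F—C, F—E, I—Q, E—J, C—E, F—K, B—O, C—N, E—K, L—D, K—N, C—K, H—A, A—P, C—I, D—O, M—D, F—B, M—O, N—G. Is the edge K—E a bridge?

After removing K—E, the path K-F-E still connects them, so the edge is not a bridge.

No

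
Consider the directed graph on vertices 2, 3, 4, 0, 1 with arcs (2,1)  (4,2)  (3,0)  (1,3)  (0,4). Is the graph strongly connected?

From 3 we can reach every vertex (0, 1, 2, 3, 4), and every vertex can reach 3 (0, 1, 2, 3, 4). So the whole graph is one strongly connected component.

Yes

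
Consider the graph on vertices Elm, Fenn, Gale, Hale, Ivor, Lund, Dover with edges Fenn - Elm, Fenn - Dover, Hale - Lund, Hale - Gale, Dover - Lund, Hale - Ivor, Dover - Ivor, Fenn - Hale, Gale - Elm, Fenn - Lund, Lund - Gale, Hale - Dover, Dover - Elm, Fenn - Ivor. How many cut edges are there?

0

The edges on the cycle Fenn-Hale-Gale-Lund-Fenn are not bridges since each lies on that cycle.
Every edge lies on some cycle, so there are no bridges.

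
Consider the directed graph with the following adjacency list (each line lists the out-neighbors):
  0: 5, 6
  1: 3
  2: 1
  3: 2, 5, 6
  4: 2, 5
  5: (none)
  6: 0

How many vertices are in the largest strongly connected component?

3

{1, 2, 3} are all mutually reachable — one SCC of size 3.
{0, 6} are all mutually reachable — one SCC of size 2.
{4} is an SCC by itself.
{5} is an SCC by itself.
The largest has 3 vertices.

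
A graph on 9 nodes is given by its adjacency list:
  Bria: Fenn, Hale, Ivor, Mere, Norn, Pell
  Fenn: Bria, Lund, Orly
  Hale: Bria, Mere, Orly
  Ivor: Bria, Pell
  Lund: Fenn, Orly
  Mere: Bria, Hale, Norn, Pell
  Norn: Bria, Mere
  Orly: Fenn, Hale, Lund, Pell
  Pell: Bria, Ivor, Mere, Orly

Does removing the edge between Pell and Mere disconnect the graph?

After removing Pell-Mere, the path Pell-Bria-Mere still connects them, so the edge is not a bridge.

No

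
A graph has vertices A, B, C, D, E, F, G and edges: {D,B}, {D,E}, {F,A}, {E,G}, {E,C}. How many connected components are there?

2

Starting from A we can reach A, F. That is one component of size 2.
Starting from B we can reach B, C, D, E, G. That is one component of size 5.
Total: 2 components.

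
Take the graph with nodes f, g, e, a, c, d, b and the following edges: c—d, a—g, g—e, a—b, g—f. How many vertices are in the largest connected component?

Starting from c we can reach c, d. That is one component of size 2.
Starting from a we can reach a, b, e, f, g. That is one component of size 5.
The largest has 5 vertices.

5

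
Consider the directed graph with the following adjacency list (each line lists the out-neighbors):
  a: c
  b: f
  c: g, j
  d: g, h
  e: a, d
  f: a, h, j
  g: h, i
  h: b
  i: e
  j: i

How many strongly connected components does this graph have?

1

{a, b, c, d, e, f, g, h, i, j} are all mutually reachable — one SCC of size 10.
That gives 1 strongly connected component.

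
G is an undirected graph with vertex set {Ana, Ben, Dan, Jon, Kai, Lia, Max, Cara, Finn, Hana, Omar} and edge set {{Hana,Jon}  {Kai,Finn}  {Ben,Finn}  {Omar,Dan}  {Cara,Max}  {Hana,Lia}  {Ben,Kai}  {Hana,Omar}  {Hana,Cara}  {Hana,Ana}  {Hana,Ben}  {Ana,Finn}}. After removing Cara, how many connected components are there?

With Cara gone, the remaining components are: {Max}; {Ana, Ben, Dan, Jon, Kai, Lia, Finn, Hana, Omar}.
That is 2 components.

2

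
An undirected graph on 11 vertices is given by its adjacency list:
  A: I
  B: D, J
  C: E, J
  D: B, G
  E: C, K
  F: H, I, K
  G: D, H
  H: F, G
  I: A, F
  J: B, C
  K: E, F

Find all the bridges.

The edges on the cycle F-H-G-D-B-J-C-E-K-F are not bridges since each lies on that cycle.
But removing I-A disconnects I from A; removing F-I disconnects F from I — these are bridges.

A-I, F-I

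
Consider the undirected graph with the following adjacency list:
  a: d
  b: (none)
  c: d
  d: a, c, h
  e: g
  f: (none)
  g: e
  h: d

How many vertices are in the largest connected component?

4

f is isolated — a component by itself.
b is isolated — a component by itself.
Starting from e we can reach e, g. That is one component of size 2.
Starting from a we can reach a, c, d, h. That is one component of size 4.
The largest has 4 vertices.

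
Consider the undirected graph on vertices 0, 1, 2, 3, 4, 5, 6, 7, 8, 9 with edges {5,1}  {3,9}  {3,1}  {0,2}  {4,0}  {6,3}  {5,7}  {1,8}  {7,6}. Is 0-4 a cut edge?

Yes

Removing 0-4 leaves no path between 0 and 4: the component count goes from 2 to 3. So it is a bridge.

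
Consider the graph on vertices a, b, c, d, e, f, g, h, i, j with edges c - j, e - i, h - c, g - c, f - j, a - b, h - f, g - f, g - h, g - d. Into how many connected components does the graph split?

Starting from a we can reach a, b. That is one component of size 2.
Starting from e we can reach e, i. That is one component of size 2.
Starting from c we can reach c, d, f, g, h, j. That is one component of size 6.
Total: 3 components.

3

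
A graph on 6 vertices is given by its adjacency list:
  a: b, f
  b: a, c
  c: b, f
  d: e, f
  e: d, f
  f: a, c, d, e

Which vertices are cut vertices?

Removing f increases the component count from 1 to 2, so f is a cut vertex.
By contrast removing a leaves 1 component; it is not a cut vertex. No other vertex is a cut vertex either.

f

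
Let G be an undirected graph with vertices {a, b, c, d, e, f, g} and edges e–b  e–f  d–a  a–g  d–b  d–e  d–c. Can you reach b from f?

From f we can reach a, b, c, d, e, f, g, which includes b.

Yes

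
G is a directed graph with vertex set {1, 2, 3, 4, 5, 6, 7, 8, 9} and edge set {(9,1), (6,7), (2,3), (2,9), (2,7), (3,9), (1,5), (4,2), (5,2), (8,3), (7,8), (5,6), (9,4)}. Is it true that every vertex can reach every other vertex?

Yes

From 1 we can reach every vertex (1, 2, 3, 4, 5, 6, 7, 8, 9), and every vertex can reach 1 (1, 2, 3, 4, 5, 6, 7, 8, 9). So the whole graph is one strongly connected component.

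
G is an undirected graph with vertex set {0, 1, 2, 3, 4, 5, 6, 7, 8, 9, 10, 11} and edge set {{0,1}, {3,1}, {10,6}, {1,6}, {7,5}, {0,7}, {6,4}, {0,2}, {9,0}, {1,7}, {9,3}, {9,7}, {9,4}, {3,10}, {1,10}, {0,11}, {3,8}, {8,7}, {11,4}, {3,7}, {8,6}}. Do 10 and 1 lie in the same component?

From 10 we can reach 0, 1, 2, 3, 4, 5, 6, 7, 8, 9, 10, 11, which includes 1.

Yes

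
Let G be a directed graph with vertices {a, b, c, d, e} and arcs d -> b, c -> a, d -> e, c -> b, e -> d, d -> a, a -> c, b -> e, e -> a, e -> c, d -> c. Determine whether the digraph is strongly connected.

From e we can reach every vertex (a, b, c, d, e), and every vertex can reach e (a, b, c, d, e). So the whole graph is one strongly connected component.

Yes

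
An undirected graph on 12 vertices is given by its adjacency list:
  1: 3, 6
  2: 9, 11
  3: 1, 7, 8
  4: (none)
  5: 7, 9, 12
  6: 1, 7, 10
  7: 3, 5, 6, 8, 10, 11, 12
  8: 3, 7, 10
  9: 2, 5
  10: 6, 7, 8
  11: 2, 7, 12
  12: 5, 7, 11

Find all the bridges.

none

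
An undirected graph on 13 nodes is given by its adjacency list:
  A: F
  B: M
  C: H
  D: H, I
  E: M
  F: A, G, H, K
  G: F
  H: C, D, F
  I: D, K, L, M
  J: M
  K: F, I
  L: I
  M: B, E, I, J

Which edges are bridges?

The edges on the cycle F-H-D-I-K-F are not bridges since each lies on that cycle.
But removing L-I disconnects L from I; removing F-G disconnects F from G; removing M-E disconnects M from E; removing I-M disconnects I from M — these are bridges.
In total 8 edges are bridges.

A-F, B-M, C-H, E-M, F-G, I-L, I-M, J-M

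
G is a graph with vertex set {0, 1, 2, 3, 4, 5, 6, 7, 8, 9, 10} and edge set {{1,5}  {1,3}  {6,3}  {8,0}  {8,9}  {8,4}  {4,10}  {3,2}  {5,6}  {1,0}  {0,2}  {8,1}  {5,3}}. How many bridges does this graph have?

The edges on the cycle 5-6-3-5 are not bridges since each lies on that cycle.
But removing 4—10 disconnects 4 from 10; removing 9—8 disconnects 9 from 8; removing 4—8 disconnects 4 from 8 — these are bridges.
That makes 3 bridges.

3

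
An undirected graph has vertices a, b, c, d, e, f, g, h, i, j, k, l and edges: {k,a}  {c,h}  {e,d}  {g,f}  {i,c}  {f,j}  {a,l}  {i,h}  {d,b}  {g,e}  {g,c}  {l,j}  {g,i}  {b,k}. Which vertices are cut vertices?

g

Removing g increases the component count from 1 to 2, so g is a cut vertex.
By contrast removing j leaves 1 component; it is not a cut vertex. No other vertex is a cut vertex either.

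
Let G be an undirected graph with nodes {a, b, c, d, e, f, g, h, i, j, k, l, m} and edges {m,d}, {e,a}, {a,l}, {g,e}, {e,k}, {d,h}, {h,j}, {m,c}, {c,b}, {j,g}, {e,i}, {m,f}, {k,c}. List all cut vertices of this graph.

a, c, e, m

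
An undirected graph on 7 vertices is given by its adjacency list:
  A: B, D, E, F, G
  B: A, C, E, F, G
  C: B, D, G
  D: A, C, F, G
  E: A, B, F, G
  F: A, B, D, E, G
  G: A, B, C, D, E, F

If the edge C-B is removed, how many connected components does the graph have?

C and B are still connected via C-G-B, so the component count stays at 1.

1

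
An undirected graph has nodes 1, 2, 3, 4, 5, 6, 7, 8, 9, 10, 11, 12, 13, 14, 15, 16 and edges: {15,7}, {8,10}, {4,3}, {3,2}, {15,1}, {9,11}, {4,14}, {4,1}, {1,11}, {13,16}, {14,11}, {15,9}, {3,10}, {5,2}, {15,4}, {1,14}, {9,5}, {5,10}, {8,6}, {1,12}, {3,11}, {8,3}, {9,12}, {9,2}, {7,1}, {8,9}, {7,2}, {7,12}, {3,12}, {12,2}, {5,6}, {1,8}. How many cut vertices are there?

Removing 16, for instance, still leaves 2 components. No single vertex removal increases the component count — the graph has no articulation points.

0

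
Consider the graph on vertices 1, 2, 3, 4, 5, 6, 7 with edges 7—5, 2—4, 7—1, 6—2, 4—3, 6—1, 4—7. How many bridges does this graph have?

2

The edges on the cycle 6-2-4-7-1-6 are not bridges since each lies on that cycle.
But removing 7—5 disconnects 7 from 5; removing 4—3 disconnects 4 from 3 — these are bridges.
That makes 2 bridges.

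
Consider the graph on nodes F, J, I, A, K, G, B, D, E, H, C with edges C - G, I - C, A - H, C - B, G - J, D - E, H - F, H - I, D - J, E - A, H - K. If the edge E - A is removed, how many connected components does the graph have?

1

E and A are still connected via E-D-J-G-C-I-H-A, so the component count stays at 1.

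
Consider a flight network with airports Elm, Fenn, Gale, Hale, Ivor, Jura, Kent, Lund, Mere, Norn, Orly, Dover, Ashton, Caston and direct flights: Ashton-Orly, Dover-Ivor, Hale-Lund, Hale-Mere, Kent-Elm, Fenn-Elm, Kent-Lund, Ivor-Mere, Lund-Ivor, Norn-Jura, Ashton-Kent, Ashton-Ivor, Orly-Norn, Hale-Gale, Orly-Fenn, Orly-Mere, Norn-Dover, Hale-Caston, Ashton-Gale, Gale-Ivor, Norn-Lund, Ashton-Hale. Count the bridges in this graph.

2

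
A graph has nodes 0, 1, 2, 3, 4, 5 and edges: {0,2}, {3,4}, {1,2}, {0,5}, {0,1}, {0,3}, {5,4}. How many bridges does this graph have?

The edges on the cycle 0-1-2-0 are not bridges since each lies on that cycle.
Every edge lies on some cycle, so there are no bridges.

0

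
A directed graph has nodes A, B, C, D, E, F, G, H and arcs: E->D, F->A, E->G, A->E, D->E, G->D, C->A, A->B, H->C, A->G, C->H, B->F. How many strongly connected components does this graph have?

3

{A, B, F} are all mutually reachable — one SCC of size 3.
{D, E, G} are all mutually reachable — one SCC of size 3.
{C, H} are all mutually reachable — one SCC of size 2.
That gives 3 strongly connected components.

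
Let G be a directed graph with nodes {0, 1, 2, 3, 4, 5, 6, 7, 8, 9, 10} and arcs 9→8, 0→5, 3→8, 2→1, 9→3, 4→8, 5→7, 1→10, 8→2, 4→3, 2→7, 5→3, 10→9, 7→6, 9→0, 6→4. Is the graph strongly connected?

Yes

From 10 we can reach every vertex (0, 1, 2, 3, 4, 5, 6, 7, 8, 9, 10), and every vertex can reach 10 (0, 1, 2, 3, 4, 5, 6, 7, 8, 9, 10). So the whole graph is one strongly connected component.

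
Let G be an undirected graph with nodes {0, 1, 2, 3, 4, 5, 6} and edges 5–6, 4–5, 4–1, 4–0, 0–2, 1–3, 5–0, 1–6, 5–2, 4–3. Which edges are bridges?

none

The edges on the cycle 4-1-6-5-4 are not bridges since each lies on that cycle.
Every edge lies on some cycle, so there are no bridges.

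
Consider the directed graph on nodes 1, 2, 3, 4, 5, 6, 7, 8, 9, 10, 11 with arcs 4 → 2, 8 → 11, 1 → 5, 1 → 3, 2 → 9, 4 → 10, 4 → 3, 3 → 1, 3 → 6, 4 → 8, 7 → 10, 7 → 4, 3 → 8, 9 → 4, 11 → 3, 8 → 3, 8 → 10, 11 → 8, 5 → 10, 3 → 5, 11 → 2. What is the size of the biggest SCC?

7

{1, 2, 3, 4, 8, 9, 11} are all mutually reachable — one SCC of size 7.
{6} is an SCC by itself.
{10} is an SCC by itself.
{5} is an SCC by itself.
{7} is an SCC by itself.
The largest has 7 vertices.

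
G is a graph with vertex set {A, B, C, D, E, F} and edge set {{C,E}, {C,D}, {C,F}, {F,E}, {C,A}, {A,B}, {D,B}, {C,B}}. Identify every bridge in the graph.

The edges on the cycle C-F-E-C are not bridges since each lies on that cycle.
Every edge lies on some cycle, so there are no bridges.

none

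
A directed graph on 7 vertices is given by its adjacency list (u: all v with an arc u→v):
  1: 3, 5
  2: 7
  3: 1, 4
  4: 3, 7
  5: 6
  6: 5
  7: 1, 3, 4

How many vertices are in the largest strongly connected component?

4

{1, 3, 4, 7} are all mutually reachable — one SCC of size 4.
{5, 6} are all mutually reachable — one SCC of size 2.
{2} is an SCC by itself.
The largest has 4 vertices.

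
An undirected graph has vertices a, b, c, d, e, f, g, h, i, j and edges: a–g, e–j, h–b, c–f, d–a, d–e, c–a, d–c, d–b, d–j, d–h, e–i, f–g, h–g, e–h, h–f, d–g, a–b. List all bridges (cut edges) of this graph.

e-i

The edges on the cycle d-e-h-f-c-d are not bridges since each lies on that cycle.
But removing e–i disconnects e from i — this is a bridge.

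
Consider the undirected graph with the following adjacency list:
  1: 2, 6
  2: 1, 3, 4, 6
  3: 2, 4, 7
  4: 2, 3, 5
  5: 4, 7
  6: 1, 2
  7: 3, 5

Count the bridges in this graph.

The edges on the cycle 2-1-6-2 are not bridges since each lies on that cycle.
Every edge lies on some cycle, so there are no bridges.

0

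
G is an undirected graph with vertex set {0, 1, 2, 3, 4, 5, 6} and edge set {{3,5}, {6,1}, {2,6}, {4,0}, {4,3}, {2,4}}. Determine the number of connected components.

1

Starting from 0 we can reach 0, 1, 2, 3, 4, 5, 6. That is one component of size 7.
Total: 1 component.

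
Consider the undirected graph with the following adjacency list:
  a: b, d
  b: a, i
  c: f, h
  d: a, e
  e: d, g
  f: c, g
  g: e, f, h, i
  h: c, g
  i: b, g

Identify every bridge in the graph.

none

The edges on the cycle g-f-c-h-g are not bridges since each lies on that cycle.
Every edge lies on some cycle, so there are no bridges.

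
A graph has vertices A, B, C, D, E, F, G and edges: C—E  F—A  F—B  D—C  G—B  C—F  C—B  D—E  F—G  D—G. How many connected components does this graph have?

Starting from A we can reach A, B, C, D, E, F, G. That is one component of size 7.
Total: 1 component.

1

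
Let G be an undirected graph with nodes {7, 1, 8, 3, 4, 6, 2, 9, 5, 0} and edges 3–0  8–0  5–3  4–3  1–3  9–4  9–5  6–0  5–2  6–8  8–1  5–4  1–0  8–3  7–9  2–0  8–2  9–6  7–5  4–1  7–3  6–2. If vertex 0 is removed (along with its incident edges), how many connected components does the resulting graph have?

1

With 0 gone, the remaining components are: {1, 2, 3, 4, 5, 6, 7, 8, 9}.
That is 1 component.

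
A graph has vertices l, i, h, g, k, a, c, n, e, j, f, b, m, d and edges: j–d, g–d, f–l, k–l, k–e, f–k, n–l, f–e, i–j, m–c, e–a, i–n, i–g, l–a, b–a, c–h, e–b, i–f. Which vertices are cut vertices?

Removing c increases the component count from 2 to 3, so c is a cut vertex.
Removing i increases the component count from 2 to 3, so i is a cut vertex.
By contrast removing f leaves 2 components; it is not a cut vertex. No other vertex is a cut vertex either.

c, i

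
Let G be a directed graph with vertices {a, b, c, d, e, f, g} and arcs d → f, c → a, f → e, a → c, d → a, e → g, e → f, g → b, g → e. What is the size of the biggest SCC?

3

{e, f, g} are all mutually reachable — one SCC of size 3.
{a, c} are all mutually reachable — one SCC of size 2.
{d} is an SCC by itself.
{b} is an SCC by itself.
The largest has 3 vertices.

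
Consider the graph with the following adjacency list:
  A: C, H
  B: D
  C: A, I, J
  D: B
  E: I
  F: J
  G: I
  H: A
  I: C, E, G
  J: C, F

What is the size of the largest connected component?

8

Starting from B we can reach B, D. That is one component of size 2.
Starting from A we can reach A, C, E, F, G, H, I, J. That is one component of size 8.
The largest has 8 vertices.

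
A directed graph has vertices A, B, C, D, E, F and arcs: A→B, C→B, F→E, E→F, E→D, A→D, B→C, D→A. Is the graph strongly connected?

There is no directed path from C to E, so the graph is not strongly connected.

No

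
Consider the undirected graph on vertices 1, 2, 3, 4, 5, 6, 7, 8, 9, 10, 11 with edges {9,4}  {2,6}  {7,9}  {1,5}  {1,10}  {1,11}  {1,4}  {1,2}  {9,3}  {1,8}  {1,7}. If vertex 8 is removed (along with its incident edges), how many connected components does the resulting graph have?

With 8 gone, the remaining components are: {1, 2, 3, 4, 5, 6, 7, 9, 10, 11}.
That is 1 component.

1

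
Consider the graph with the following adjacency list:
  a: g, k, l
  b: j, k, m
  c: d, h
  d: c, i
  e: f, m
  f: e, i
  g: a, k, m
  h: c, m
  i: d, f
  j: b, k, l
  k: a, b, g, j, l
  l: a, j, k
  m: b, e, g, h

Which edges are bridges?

none

The edges on the cycle m-h-c-d-i-f-e-m are not bridges since each lies on that cycle.
Every edge lies on some cycle, so there are no bridges.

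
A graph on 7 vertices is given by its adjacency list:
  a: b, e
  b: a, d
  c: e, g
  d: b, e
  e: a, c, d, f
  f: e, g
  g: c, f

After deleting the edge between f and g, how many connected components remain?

f and g are still connected via f-e-c-g, so the component count stays at 1.

1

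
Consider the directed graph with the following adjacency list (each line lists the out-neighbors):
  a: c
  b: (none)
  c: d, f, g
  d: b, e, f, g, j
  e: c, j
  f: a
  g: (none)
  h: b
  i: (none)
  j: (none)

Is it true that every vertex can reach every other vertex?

No

There is no directed path from j to c, so the graph is not strongly connected.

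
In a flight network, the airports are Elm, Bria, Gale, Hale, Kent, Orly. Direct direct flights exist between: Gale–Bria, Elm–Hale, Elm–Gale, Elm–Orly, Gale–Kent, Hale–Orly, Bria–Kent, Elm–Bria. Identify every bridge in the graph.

none

The edges on the cycle Elm-Hale-Orly-Elm are not bridges since each lies on that cycle.
Every edge lies on some cycle, so there are no bridges.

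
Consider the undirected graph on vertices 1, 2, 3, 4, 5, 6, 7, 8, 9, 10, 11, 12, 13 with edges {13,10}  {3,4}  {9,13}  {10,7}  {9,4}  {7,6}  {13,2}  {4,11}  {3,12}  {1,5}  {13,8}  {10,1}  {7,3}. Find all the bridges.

1-10, 1-5, 11-4, 12-3, 13-2, 13-8, 6-7

The edges on the cycle 9-13-10-7-3-4-9 are not bridges since each lies on that cycle.
But removing 12—3 disconnects 12 from 3; removing 13—2 disconnects 13 from 2; removing 10—1 disconnects 10 from 1; removing 7—6 disconnects 7 from 6 — these are bridges.
In total 7 edges are bridges.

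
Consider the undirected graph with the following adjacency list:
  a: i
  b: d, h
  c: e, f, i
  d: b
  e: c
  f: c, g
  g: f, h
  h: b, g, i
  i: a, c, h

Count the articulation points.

4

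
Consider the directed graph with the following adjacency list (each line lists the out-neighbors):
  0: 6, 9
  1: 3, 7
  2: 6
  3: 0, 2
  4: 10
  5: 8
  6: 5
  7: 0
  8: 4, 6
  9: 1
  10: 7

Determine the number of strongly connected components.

1

{0, 1, 2, 3, 4, 5, 6, 7, 8, 9, 10} are all mutually reachable — one SCC of size 11.
That gives 1 strongly connected component.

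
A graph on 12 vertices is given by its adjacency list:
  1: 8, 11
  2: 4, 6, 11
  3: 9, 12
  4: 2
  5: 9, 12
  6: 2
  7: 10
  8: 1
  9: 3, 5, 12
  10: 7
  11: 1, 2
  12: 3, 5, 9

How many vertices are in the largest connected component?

6

Starting from 7 we can reach 7, 10. That is one component of size 2.
Starting from 3 we can reach 3, 5, 9, 12. That is one component of size 4.
Starting from 1 we can reach 1, 2, 4, 6, 8, 11. That is one component of size 6.
The largest has 6 vertices.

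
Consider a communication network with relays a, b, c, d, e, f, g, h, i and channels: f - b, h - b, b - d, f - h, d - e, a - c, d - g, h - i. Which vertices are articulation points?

Removing b increases the component count from 2 to 3, so b is a cut vertex.
Removing d increases the component count from 2 to 4, so d is a cut vertex.
Removing h increases the component count from 2 to 3, so h is a cut vertex.
By contrast removing e leaves 2 components; it is not a cut vertex. No other vertex is a cut vertex either.

b, d, h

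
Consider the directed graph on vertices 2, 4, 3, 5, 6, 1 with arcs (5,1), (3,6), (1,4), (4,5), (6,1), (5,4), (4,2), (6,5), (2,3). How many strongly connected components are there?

1

{1, 2, 3, 4, 5, 6} are all mutually reachable — one SCC of size 6.
That gives 1 strongly connected component.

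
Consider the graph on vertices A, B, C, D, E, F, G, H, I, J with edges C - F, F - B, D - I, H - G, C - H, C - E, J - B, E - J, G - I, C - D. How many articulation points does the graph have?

Removing C increases the component count from 2 to 3, so C is a cut vertex.
By contrast removing E leaves 2 components; it is not a cut vertex. No other vertex is a cut vertex either.

1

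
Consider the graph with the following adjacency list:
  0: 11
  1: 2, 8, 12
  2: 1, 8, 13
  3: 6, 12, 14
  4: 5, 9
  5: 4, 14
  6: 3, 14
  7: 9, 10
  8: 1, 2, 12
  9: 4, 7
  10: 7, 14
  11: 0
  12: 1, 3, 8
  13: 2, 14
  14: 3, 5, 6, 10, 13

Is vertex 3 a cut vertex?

Deleting 3 leaves 2 components (was 2), so 3 is not a cut vertex.

No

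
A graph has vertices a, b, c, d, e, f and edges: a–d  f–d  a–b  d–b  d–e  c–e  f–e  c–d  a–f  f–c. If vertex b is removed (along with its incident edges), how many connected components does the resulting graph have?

1

With b gone, the remaining components are: {a, c, d, e, f}.
That is 1 component.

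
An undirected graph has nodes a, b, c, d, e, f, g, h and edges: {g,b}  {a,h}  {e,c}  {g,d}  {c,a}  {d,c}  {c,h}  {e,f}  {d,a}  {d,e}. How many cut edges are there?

3

The edges on the cycle d-e-c-d are not bridges since each lies on that cycle.
But removing e-f disconnects e from f; removing g-d disconnects g from d; removing g-b disconnects g from b — these are bridges.
That makes 3 bridges.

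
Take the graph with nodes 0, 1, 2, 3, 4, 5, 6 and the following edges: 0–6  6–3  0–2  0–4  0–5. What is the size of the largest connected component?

1 is isolated — a component by itself.
Starting from 0 we can reach 0, 2, 3, 4, 5, 6. That is one component of size 6.
The largest has 6 vertices.

6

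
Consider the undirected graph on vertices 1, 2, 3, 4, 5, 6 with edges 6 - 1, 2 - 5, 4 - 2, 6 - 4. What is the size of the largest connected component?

5

3 is isolated — a component by itself.
Starting from 1 we can reach 1, 2, 4, 5, 6. That is one component of size 5.
The largest has 5 vertices.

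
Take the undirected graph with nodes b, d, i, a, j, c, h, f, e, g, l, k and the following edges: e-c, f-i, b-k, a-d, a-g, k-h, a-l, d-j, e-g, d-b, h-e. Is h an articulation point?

Deleting h leaves 2 components (was 2), so h is not a cut vertex.

No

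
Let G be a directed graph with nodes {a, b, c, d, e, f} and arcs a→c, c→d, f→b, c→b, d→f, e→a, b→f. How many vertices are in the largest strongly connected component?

{b, f} are all mutually reachable — one SCC of size 2.
{a} is an SCC by itself.
{d} is an SCC by itself.
{c} is an SCC by itself.
{e} is an SCC by itself.
The largest has 2 vertices.

2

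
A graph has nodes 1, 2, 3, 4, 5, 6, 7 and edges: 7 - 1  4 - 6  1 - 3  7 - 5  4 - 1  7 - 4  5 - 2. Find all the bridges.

The edges on the cycle 7-4-1-7 are not bridges since each lies on that cycle.
But removing 4 - 6 disconnects 4 from 6; removing 1 - 3 disconnects 1 from 3; removing 5 - 2 disconnects 5 from 2; removing 7 - 5 disconnects 7 from 5 — these are bridges.

1-3, 2-5, 4-6, 5-7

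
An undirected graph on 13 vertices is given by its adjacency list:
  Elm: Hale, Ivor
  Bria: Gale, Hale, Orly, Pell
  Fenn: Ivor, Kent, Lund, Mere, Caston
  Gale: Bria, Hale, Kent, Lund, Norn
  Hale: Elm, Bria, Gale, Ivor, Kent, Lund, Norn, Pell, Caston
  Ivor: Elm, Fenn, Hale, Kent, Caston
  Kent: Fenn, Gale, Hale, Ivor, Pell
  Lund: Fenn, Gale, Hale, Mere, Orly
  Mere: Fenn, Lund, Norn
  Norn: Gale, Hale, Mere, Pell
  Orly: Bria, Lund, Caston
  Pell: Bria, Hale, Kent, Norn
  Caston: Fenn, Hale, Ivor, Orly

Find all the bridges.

none

The edges on the cycle Hale-Kent-Pell-Bria-Hale are not bridges since each lies on that cycle.
Every edge lies on some cycle, so there are no bridges.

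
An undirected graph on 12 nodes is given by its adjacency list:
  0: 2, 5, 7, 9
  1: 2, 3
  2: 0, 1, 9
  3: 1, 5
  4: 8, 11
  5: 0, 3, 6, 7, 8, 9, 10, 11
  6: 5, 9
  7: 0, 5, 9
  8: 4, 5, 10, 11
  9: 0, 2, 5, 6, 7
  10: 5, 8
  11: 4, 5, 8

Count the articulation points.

Removing 5 increases the component count from 1 to 2, so 5 is a cut vertex.
By contrast removing 11 leaves 1 component; it is not a cut vertex. No other vertex is a cut vertex either.

1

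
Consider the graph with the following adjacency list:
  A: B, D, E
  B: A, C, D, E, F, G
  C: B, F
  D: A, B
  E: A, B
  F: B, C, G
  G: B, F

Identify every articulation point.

Removing B increases the component count from 1 to 2, so B is a cut vertex.
By contrast removing F leaves 1 component; it is not a cut vertex. No other vertex is a cut vertex either.

B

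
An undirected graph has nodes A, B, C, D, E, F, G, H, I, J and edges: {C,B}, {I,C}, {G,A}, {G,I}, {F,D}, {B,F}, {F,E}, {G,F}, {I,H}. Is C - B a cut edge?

No

After removing C - B, the path C-I-G-F-B still connects them, so the edge is not a bridge.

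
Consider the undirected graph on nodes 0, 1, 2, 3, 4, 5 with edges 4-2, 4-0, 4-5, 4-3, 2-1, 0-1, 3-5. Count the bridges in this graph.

0

The edges on the cycle 4-3-5-4 are not bridges since each lies on that cycle.
Every edge lies on some cycle, so there are no bridges.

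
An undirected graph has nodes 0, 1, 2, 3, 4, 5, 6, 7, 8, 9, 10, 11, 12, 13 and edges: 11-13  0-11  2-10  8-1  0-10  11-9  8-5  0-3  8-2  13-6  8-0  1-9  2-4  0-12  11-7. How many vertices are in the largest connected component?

14

Starting from 0 we can reach 0, 1, 2, 3, 4, 5, 6, 7, 8, 9, 10, 11, 12, 13. That is one component of size 14.
The largest has 14 vertices.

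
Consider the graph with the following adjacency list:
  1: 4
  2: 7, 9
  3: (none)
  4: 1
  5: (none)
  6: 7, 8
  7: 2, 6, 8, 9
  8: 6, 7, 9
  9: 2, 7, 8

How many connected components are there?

5 is isolated — a component by itself.
3 is isolated — a component by itself.
Starting from 1 we can reach 1, 4. That is one component of size 2.
Starting from 2 we can reach 2, 6, 7, 8, 9. That is one component of size 5.
Total: 4 components.

4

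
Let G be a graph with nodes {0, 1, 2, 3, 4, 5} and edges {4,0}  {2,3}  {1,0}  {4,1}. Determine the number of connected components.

3

5 is isolated — a component by itself.
Starting from 2 we can reach 2, 3. That is one component of size 2.
Starting from 0 we can reach 0, 1, 4. That is one component of size 3.
Total: 3 components.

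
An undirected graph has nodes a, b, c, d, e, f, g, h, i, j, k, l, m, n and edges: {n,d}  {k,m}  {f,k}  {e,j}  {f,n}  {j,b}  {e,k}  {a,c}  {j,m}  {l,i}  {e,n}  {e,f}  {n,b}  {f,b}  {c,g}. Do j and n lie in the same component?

From j we can reach b, d, e, f, j, k, m, n, which includes n.

Yes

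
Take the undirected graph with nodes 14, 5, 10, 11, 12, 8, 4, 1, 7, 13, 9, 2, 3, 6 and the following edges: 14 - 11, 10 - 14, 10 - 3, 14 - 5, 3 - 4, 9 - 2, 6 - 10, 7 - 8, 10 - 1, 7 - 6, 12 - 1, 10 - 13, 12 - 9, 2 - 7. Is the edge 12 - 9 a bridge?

After removing 12 - 9, the path 12-1-10-6-7-2-9 still connects them, so the edge is not a bridge.

No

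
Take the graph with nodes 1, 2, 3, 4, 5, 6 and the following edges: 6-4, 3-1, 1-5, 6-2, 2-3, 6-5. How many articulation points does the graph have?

1

Removing 6 increases the component count from 1 to 2, so 6 is a cut vertex.
By contrast removing 1 leaves 1 component; it is not a cut vertex. No other vertex is a cut vertex either.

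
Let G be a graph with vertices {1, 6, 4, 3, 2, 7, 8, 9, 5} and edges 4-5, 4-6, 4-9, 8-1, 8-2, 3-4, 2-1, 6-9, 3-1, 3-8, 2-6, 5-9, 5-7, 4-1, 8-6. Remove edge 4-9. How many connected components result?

1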